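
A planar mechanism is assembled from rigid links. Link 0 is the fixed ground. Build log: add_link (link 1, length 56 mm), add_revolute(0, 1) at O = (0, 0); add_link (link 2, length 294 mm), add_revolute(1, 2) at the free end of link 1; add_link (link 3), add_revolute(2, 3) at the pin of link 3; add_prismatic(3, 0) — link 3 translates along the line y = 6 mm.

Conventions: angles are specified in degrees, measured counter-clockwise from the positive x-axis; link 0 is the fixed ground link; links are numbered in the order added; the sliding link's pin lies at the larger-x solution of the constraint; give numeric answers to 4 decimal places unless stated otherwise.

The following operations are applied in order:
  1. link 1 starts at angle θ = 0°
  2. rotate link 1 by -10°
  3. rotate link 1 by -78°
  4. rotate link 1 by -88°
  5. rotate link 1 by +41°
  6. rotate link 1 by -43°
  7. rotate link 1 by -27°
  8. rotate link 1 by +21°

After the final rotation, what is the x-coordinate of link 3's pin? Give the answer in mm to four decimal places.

geometry: r = 56 mm, L = 294 mm, e = 6 mm; θ starts at 0°
rotate link 1 by -10°: θ ← 0° -10° = -10°
rotate link 1 by -78°: θ ← -10° -78° = -88°
rotate link 1 by -88°: θ ← -88° -88° = -176°
rotate link 1 by +41°: θ ← -176° +41° = -135°
rotate link 1 by -43°: θ ← -135° -43° = -178°
rotate link 1 by -27°: θ ← -178° -27° = -205°
rotate link 1 by +21°: θ ← -205° +21° = -184°
crank pin P = (r cos θ, r sin θ) = (-55.863587, 3.906363)
h = r sin θ − e = 3.906363 − 6 = -2.093637
x = r cos θ + √(L² − h²) = -55.863587 + 293.992545 = 238.128958

238.1290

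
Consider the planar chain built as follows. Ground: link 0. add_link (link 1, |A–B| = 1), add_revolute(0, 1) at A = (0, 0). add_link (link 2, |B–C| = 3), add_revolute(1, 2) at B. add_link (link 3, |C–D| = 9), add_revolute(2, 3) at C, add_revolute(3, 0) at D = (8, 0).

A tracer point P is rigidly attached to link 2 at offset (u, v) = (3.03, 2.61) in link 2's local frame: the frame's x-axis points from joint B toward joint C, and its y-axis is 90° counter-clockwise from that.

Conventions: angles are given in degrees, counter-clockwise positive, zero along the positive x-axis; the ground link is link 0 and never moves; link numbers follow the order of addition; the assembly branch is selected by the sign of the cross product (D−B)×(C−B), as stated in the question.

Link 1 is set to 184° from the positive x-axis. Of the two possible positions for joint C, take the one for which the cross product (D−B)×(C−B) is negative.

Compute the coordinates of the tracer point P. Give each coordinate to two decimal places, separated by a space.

A=(0,0), D=(8.00,0)
B = A + 1.00·(cos184°, sin184°) = (-0.9976, -0.0698)
|BD| = 8.9978
circle(B,3.00) ∩ circle(D,9.00): a=0.4980, h=2.9584
  candidates: C₊=(-0.5226,2.8924) cross=26.619; C₋=(-0.4767,-3.0242) cross=-26.619
  branch - wants cross < 0 → take C=(-0.4767,-3.0242) (cross=-26.619)
ex = (C−B)/|BC| = (0.1736,-0.9848); ey = (0.9848,0.1736)
P = B + 3.03·ex + 2.61·ey = (2.0989,-2.6006)

2.10 -2.60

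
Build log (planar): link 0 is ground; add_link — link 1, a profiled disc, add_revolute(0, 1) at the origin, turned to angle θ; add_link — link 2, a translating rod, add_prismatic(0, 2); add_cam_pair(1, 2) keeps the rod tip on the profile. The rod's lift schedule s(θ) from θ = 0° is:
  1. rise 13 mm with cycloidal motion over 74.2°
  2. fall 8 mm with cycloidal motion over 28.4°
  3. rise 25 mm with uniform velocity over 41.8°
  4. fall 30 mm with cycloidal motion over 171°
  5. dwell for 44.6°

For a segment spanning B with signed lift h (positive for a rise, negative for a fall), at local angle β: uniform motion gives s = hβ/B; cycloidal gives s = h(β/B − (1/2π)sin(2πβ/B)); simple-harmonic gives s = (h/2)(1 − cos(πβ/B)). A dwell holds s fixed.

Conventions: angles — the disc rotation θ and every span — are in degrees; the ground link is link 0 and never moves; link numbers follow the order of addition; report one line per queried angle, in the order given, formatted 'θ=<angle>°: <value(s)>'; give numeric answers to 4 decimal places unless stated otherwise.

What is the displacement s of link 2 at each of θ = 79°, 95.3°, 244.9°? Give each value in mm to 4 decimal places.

seg 1 [0°–74.2°] cycloidal, h=13: full span → s += 13 → s = 13.0000
seg 2 [74.2°–102.6°] cycloidal, h=-8: θ=79° here. β=4.8, B=28.4. -8·(0.1690 − sin(2π·0.1690)/(2π)) = -0.2402 → s = 12.7598
seg 2 [74.2°–102.6°] cycloidal, h=-8: θ=95.3° here. β=21.1, B=28.4. -8·(0.7430 − sin(2π·0.7430)/(2π)) = -7.2157 → s = 5.7843
seg 2 [74.2°–102.6°] cycloidal, h=-8: full span → s += -8 → s = 5.0000
seg 3 [102.6°–144.4°] uniform, h=25: full span → s += 25 → s = 30.0000
seg 4 [144.4°–315.4°] cycloidal, h=-30: θ=244.9° here. β=100.5, B=171. -30·(0.5877 − sin(2π·0.5877)/(2π)) = -20.1319 → s = 9.8681

θ=79°: 12.7598
θ=95.3°: 5.7843
θ=244.9°: 9.8681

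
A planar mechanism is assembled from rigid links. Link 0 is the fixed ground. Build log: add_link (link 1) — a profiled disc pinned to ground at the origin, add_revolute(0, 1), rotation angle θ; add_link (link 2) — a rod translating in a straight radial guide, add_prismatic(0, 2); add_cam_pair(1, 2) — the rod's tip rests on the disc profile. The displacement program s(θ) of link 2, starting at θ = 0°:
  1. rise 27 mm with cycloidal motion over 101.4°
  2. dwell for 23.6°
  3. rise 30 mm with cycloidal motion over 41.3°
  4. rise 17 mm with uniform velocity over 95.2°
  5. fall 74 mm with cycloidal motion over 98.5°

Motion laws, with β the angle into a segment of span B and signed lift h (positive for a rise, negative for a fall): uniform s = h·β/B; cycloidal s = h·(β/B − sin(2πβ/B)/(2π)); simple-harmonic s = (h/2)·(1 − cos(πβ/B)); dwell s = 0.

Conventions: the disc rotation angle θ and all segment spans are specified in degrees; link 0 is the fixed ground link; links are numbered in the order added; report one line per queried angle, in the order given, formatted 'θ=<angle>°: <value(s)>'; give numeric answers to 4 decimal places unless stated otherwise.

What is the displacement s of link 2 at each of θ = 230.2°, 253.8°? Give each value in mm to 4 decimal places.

seg 1 [0°–101.4°] cycloidal, h=27: full span → s += 27 → s = 27.0000
seg 2 [101.4°–125°] dwell: s stays 27.0000
seg 3 [125°–166.3°] cycloidal, h=30: full span → s += 30 → s = 57.0000
seg 4 [166.3°–261.5°] uniform, h=17: θ=230.2° here. β=63.9, B=95.2. 17·63.9/95.2 = 11.4107 → s = 68.4107
seg 4 [166.3°–261.5°] uniform, h=17: θ=253.8° here. β=87.5, B=95.2. 17·87.5/95.2 = 15.6250 → s = 72.6250

θ=230.2°: 68.4107
θ=253.8°: 72.6250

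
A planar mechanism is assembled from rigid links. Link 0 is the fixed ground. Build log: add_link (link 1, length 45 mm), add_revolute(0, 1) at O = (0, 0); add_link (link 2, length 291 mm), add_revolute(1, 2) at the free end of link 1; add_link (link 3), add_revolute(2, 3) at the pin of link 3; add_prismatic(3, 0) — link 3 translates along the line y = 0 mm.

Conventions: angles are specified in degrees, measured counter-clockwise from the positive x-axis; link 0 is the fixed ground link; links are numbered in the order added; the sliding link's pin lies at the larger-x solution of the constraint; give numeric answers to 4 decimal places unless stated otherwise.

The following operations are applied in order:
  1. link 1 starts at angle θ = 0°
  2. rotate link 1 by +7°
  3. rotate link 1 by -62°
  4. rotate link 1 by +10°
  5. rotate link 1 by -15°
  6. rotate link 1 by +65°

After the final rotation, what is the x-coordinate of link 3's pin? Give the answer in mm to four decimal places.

geometry: r = 45 mm, L = 291 mm, e = 0 mm; θ starts at 0°
rotate link 1 by +7°: θ ← 0° +7° = 7°
rotate link 1 by -62°: θ ← 7° -62° = -55°
rotate link 1 by +10°: θ ← -55° +10° = -45°
rotate link 1 by -15°: θ ← -45° -15° = -60°
rotate link 1 by +65°: θ ← -60° +65° = 5°
crank pin P = (r cos θ, r sin θ) = (44.828761, 3.922008)
h = r sin θ − e = 3.922008 − 0 = 3.922008
x = r cos θ + √(L² − h²) = 44.828761 + 290.973569 = 335.802330

335.8023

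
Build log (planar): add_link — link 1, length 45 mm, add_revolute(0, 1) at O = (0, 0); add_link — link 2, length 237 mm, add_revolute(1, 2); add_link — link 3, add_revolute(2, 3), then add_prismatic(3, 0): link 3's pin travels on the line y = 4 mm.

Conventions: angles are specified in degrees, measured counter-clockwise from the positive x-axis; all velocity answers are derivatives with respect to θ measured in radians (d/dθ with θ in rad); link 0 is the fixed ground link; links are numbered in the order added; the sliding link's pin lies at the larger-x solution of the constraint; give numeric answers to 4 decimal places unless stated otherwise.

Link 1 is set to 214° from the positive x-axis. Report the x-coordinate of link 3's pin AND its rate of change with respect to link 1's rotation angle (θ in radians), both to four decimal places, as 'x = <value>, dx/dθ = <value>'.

geometry: r = 45 mm, L = 237 mm, e = 4 mm
crank pin P = (r cos θ, r sin θ) = (-37.306691, -25.163681)
h = r sin θ − e = -25.163681 − 4 = -29.163681
x = r cos θ + √(L² − h²) = -37.306691 + 235.198809 = 197.892118
dx/dθ = −r sin θ − h·r cos θ/√(L² − h²) (θ in radians; h = -29.163681) = 20.537805

x = 197.8921, dx/dθ = 20.5378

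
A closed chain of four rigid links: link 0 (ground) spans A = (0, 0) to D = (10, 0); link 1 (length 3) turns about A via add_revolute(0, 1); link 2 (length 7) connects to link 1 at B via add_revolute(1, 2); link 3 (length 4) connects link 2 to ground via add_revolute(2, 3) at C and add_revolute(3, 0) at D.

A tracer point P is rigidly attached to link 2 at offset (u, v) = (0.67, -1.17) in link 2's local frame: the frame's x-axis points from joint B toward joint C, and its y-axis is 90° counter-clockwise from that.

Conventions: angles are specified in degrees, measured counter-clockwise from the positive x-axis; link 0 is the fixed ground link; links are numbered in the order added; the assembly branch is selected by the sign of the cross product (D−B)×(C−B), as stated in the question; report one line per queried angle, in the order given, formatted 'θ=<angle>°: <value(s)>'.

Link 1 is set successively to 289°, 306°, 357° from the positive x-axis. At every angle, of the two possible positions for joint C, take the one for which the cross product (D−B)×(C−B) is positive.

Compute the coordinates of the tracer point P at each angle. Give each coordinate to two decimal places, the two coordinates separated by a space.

A=(0,0), D=(10.00,0)
θ=289°: B = A + 3.00·(cos289°, sin289°) = (0.9767, -2.8366)
θ=289°: |BD| = 9.4586
θ=289°: circle(B,7.00) ∩ circle(D,4.00): a=6.4738, h=2.6628
θ=289°:   candidates: C₊=(6.3540,1.6451) cross=25.186; C₋=(7.9510,-3.4354) cross=-25.186
θ=289°:   branch + wants cross > 0 → take C=(6.3540,1.6451) (cross=25.186)
θ=289°: ex = (C−B)/|BC| = (0.7682,0.6402); ey = (-0.6402,0.7682)
θ=289°: P = B + 0.67·ex + -1.17·ey = (2.2405,-3.3064)
θ=306°: B = A + 3.00·(cos306°, sin306°) = (1.7634, -2.4271)
θ=306°: |BD| = 8.5868
θ=306°: circle(B,7.00) ∩ circle(D,4.00): a=6.2150, h=3.2209
θ=306°:   candidates: C₊=(6.8145,2.4192) cross=27.657; C₋=(8.6353,-3.7600) cross=-27.657
θ=306°:   branch + wants cross > 0 → take C=(6.8145,2.4192) (cross=27.657)
θ=306°: ex = (C−B)/|BC| = (0.7216,0.6923); ey = (-0.6923,0.7216)
θ=306°: P = B + 0.67·ex + -1.17·ey = (3.0568,-2.8075)
θ=357°: B = A + 3.00·(cos357°, sin357°) = (2.9959, -0.1570)
θ=357°: |BD| = 7.0059
θ=357°: circle(B,7.00) ∩ circle(D,4.00): a=5.8581, h=3.8318
θ=357°:   candidates: C₊=(8.7666,3.8051) cross=26.845; C₋=(8.9384,-3.8566) cross=-26.845
θ=357°:   branch + wants cross > 0 → take C=(8.7666,3.8051) (cross=26.845)
θ=357°: ex = (C−B)/|BC| = (0.8244,0.5660); ey = (-0.5660,0.8244)
θ=357°: P = B + 0.67·ex + -1.17·ey = (4.2105,-0.7423)

θ=289°: 2.24 -3.31
θ=306°: 3.06 -2.81
θ=357°: 4.21 -0.74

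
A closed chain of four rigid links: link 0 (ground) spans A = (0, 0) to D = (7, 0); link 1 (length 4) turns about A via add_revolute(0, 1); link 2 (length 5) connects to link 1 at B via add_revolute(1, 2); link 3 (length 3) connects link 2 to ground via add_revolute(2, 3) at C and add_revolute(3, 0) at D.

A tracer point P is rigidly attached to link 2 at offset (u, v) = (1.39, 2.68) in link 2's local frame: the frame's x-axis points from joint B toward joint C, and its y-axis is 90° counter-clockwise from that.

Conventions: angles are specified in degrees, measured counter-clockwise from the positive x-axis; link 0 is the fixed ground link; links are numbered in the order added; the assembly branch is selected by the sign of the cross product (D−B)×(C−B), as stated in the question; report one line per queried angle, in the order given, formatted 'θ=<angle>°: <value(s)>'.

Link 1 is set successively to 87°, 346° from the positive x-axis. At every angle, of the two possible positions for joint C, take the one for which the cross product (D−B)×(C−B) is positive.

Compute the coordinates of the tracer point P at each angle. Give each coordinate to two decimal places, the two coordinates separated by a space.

A=(0,0), D=(7.00,0)
θ=87°: B = A + 4.00·(cos87°, sin87°) = (0.2093, 3.9945)
θ=87°: |BD| = 7.8784
θ=87°: circle(B,5.00) ∩ circle(D,3.00): a=4.9546, h=0.6720
θ=87°:   candidates: C₊=(4.8206,2.0616) cross=5.294; C₋=(4.1392,0.9032) cross=-5.294
θ=87°:   branch + wants cross > 0 → take C=(4.8206,2.0616) (cross=5.294)
θ=87°: ex = (C−B)/|BC| = (0.9223,-0.3866); ey = (0.3866,0.9223)
θ=87°: P = B + 1.39·ex + 2.68·ey = (2.5273,5.9288)
θ=346°: B = A + 4.00·(cos346°, sin346°) = (3.8812, -0.9677)
θ=346°: |BD| = 3.2655
θ=346°: circle(B,5.00) ∩ circle(D,3.00): a=4.0826, h=2.8866
θ=346°:   candidates: C₊=(6.9250,2.9991) cross=9.426; C₋=(8.6358,-2.5148) cross=-9.426
θ=346°:   branch + wants cross > 0 → take C=(6.9250,2.9991) (cross=9.426)
θ=346°: ex = (C−B)/|BC| = (0.6088,0.7934); ey = (-0.7934,0.6088)
θ=346°: P = B + 1.39·ex + 2.68·ey = (2.6012,1.7666)

θ=87°: 2.53 5.93
θ=346°: 2.60 1.77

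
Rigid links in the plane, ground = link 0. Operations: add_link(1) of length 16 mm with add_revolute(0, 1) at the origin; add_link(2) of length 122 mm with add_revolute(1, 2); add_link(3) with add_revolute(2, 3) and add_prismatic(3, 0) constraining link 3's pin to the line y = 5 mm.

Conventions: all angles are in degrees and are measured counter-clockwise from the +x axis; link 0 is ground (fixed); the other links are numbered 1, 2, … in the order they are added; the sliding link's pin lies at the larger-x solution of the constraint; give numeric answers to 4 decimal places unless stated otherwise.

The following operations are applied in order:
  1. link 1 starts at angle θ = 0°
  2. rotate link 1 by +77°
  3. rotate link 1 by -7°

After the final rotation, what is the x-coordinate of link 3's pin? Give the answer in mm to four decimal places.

geometry: r = 16 mm, L = 122 mm, e = 5 mm; θ starts at 0°
rotate link 1 by +77°: θ ← 0° +77° = 77°
rotate link 1 by -7°: θ ← 77° -7° = 70°
crank pin P = (r cos θ, r sin θ) = (5.472322, 15.035082)
h = r sin θ − e = 15.035082 − 5 = 10.035082
x = r cos θ + √(L² − h²) = 5.472322 + 121.586583 = 127.058905

127.0589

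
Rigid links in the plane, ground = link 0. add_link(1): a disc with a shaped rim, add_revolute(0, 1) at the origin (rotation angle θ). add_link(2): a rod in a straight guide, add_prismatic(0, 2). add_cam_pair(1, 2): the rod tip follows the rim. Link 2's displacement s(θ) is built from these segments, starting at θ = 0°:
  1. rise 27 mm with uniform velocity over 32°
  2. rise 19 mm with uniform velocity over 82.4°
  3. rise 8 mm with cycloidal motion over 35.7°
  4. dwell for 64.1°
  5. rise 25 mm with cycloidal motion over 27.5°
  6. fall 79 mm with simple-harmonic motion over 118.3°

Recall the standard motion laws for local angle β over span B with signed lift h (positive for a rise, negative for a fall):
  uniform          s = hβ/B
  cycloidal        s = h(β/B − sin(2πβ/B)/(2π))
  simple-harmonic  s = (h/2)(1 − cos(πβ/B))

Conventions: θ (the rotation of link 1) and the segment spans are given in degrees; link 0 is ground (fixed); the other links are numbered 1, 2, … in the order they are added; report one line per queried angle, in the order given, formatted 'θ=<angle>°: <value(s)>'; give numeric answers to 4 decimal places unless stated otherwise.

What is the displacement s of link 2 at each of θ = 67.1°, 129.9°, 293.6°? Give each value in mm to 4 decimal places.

segment 1 (0° to 32°, uniform, h = 27) is passed completely: s = 0.0000 + (27) = 27.0000
θ = 67.1° falls in segment 2 (32° to 114.4°, uniform, h = 19): β = 67.1 − 32 = 35.1°, B = 82.4°; Δs = 19·35.1/82.4 = 8.0934; s = 27.0000 + 8.0934 = 35.0934
segment 2 (32° to 114.4°, uniform, h = 19) is passed completely: s = 27.0000 + (19) = 46.0000
θ = 129.9° falls in segment 3 (114.4° to 150.1°, cycloidal, h = 8): β = 129.9 − 114.4 = 15.5°, B = 35.7°; Δs = 8·(0.4342 − sin(2π·0.4342)/(2π)) = 2.9617; s = 46.0000 + 2.9617 = 48.9617
segment 3 (114.4° to 150.1°, cycloidal, h = 8) is passed completely: s = 46.0000 + (8) = 54.0000
segment 4 (150.1° to 214.2°, dwell): s unchanged at 54.0000
segment 5 (214.2° to 241.7°, cycloidal, h = 25) is passed completely: s = 54.0000 + (25) = 79.0000
θ = 293.6° falls in segment 6 (241.7° to 360°, simple-harmonic, h = -79): β = 293.6 − 241.7 = 51.9°, B = 118.3°; Δs = -79/2·(1 − cos(π·0.4387)) = -31.9419; s = 79.0000 − 31.9419 = 47.0581

θ=67.1°: 35.0934
θ=129.9°: 48.9617
θ=293.6°: 47.0581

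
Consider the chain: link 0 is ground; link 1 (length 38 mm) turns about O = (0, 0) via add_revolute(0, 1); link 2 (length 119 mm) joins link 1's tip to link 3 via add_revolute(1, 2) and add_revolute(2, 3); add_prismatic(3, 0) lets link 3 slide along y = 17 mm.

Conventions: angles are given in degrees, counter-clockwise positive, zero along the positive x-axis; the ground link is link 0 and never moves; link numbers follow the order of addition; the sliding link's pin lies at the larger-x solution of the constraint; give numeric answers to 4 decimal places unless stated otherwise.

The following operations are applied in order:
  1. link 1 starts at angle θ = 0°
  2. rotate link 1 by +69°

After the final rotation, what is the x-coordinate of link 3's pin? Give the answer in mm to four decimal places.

geometry: r = 38 mm, L = 119 mm, e = 17 mm; θ starts at 0°
rotate link 1 by +69°: θ ← 0° +69° = 69°
crank pin P = (r cos θ, r sin θ) = (13.617982, 35.476056)
h = r sin θ − e = 35.476056 − 17 = 18.476056
x = r cos θ + √(L² − h²) = 13.617982 + 117.556945 = 131.174927

131.1749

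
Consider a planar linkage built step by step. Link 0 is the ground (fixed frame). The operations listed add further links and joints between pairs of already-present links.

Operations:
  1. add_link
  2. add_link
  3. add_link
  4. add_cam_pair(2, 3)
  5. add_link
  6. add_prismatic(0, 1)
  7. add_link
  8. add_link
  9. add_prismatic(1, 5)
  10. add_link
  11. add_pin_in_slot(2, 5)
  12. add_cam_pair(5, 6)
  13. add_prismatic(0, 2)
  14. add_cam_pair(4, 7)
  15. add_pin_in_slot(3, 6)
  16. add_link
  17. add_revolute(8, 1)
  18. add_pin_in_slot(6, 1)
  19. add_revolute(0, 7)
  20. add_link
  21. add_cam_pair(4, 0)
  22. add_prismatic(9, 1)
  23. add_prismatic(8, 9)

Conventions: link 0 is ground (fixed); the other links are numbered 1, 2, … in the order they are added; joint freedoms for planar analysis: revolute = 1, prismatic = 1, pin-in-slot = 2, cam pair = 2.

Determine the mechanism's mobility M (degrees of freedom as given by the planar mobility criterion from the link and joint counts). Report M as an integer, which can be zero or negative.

link 0 = ground. State L|J1|J2 = 1|0|0
+link1  2|0|0
+link2  3|0|0
+link3  4|0|0
C(2,3) f=2→J2  4|0|1
+link4  5|0|1
P(0,1) f=1→J1  5|1|1
+link5  6|1|1
+link6  7|1|1
P(1,5) f=1→J1  7|2|1
+link7  8|2|1
PS(2,5) f=2→J2  8|2|2
C(5,6) f=2→J2  8|2|3
P(0,2) f=1→J1  8|3|3
C(4,7) f=2→J2  8|3|4
PS(3,6) f=2→J2  8|3|5
+link8  9|3|5
R(8,1) f=1→J1  9|4|5
PS(6,1) f=2→J2  9|4|6
R(0,7) f=1→J1  9|5|6
+link9  10|5|6
C(4,0) f=2→J2  10|5|7
P(9,1) f=1→J1  10|6|7
P(8,9) f=1→J1  10|7|7
M = 3(10−1)−2·7−7 = 27−14−7 = 6

M = 6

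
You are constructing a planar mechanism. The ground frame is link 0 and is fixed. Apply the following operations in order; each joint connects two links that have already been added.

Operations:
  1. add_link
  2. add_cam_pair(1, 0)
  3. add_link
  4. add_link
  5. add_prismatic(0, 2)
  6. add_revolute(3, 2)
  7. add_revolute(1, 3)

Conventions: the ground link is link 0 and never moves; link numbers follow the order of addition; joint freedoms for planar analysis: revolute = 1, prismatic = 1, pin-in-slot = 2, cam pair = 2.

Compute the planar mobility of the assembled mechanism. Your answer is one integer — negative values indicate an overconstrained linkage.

(L,J1,J2)=(1,0,0); link0 fixed
link1: (2,0,0)
C 1-0 [J2]: (2,0,1)
link2: (3,0,1)
link3: (4,0,1)
P 0-2 [J1]: (4,1,1)
R 3-2 [J1]: (4,2,1)
R 1-3 [J1]: (4,3,1)
Grübler: 3·3 − 2·3 − 1 = 2

M = 2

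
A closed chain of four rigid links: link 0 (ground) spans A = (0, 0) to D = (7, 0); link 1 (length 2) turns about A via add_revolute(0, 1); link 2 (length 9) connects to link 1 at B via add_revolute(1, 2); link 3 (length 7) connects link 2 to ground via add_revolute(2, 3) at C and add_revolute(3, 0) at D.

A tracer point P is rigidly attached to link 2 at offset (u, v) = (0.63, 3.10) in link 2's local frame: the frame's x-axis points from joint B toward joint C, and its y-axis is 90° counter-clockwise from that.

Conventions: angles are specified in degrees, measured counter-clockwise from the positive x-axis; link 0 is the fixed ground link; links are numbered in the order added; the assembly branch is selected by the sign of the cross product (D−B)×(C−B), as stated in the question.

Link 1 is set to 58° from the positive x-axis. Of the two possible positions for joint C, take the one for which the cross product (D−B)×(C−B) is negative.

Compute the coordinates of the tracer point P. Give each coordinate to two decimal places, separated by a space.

A=(0,0), D=(7.00,0)
B = A + 2.00·(cos58°, sin58°) = (1.0598, 1.6961)
|BD| = 6.1776
circle(B,9.00) ∩ circle(D,7.00): a=5.6788, h=6.9822
  candidates: C₊=(8.4374,6.8508) cross=43.133; C₋=(4.6034,-6.5769) cross=-43.133
  branch - wants cross < 0 → take C=(4.6034,-6.5769) (cross=-43.133)
ex = (C−B)/|BC| = (0.3937,-0.9192); ey = (0.9192,0.3937)
P = B + 0.63·ex + 3.10·ey = (4.1575,2.3375)

4.16 2.34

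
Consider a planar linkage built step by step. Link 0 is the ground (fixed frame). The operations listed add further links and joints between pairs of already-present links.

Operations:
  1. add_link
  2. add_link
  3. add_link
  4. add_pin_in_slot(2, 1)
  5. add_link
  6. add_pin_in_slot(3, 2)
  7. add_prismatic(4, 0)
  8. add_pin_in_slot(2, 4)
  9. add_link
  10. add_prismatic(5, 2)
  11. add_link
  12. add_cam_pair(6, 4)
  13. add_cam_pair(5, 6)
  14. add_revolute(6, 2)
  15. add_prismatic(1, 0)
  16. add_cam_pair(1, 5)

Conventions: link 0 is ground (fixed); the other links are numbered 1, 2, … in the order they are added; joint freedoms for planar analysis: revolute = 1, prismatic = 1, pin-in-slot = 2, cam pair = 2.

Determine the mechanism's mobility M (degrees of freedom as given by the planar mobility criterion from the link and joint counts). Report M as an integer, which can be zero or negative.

ground; <1,0,0>
#1 <2,0,0>
#2 <3,0,0>
#3 <4,0,0>
PS:2↔1 J2 <4,0,1>
#4 <5,0,1>
PS:3↔2 J2 <5,0,2>
P:4↔0 J1 <5,1,2>
PS:2↔4 J2 <5,1,3>
#5 <6,1,3>
P:5↔2 J1 <6,2,3>
#6 <7,2,3>
C:6↔4 J2 <7,2,4>
C:5↔6 J2 <7,2,5>
R:6↔2 J1 <7,3,5>
P:1↔0 J1 <7,4,5>
C:1↔5 J2 <7,4,6>
3×6 − 2×4 − 1×6 = 4

M = 4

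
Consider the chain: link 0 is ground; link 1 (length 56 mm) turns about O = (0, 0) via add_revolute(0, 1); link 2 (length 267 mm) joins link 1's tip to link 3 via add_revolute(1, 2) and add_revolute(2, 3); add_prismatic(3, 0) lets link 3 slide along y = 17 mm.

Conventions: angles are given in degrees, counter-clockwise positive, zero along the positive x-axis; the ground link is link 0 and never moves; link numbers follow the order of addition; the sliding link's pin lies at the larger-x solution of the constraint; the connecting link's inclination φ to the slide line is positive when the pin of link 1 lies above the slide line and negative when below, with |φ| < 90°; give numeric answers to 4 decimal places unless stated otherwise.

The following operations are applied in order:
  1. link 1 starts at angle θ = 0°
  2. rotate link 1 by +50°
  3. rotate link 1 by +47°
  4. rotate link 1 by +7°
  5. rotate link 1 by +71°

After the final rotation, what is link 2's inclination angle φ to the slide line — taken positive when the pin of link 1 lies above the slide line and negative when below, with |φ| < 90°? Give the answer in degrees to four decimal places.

geometry: r = 56 mm, L = 267 mm, e = 17 mm; θ starts at 0°
rotate link 1 by +50°: θ ← 0° +50° = 50°
rotate link 1 by +47°: θ ← 50° +47° = 97°
rotate link 1 by +7°: θ ← 97° +7° = 104°
rotate link 1 by +71°: θ ← 104° +71° = 175°
h = r sin θ − e = 4.880722 − 17 = -12.119278
sin φ = h / L = -12.119278 / 267 = -0.04539056
φ = arcsin(-0.04539056) = -2.601581°

-2.6016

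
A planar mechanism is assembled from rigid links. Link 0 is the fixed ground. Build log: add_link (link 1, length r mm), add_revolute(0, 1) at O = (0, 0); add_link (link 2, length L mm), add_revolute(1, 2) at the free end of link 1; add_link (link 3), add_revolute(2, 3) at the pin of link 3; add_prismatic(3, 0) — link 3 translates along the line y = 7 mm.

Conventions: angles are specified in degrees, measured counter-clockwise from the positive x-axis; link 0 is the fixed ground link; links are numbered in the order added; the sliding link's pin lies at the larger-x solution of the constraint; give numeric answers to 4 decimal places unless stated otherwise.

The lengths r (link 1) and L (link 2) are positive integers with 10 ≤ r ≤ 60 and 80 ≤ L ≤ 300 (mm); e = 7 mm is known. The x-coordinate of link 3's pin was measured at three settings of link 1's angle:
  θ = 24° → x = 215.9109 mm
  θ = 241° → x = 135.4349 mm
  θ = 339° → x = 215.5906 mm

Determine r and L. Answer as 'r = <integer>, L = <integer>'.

constraint per measurement: (x − r cos θ)² + (r sin θ − e)² = L²
subtracting the θ₁ and θ₂ equations cancels the r² and L² terms:
r = (x₁² − x₂²) / (2[(x₁cos θ₁ + e sin θ₁) − (x₂cos θ₂ + e sin θ₂)]) = 52.0000 → r = 52
L² = (x₁ − r cos θ₁)² + (r sin θ₁ − e)² = 28560.9926 → L = 169.0000 → L = 169
check at θ₃=339°: x = 215.5906 (printed 215.5906) ✓

r = 52, L = 169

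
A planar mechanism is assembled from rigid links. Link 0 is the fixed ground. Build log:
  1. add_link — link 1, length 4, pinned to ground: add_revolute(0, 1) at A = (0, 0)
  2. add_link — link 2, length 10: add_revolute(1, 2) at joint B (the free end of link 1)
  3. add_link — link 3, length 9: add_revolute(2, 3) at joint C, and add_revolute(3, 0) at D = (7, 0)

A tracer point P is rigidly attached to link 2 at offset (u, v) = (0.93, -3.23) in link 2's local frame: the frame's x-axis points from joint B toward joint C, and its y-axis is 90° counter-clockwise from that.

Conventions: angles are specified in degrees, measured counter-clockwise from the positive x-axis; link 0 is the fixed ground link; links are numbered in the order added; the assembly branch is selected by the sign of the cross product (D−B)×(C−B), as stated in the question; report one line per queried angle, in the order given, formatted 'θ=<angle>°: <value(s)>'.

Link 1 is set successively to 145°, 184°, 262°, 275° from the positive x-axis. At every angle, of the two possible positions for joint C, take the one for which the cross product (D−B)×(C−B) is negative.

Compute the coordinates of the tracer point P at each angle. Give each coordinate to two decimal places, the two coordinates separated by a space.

A=(0,0), D=(7.00,0)
θ=145°: B = A + 4.00·(cos145°, sin145°) = (-3.2766, 2.2943)
θ=145°: |BD| = 10.5296
θ=145°: circle(B,10.00) ∩ circle(D,9.00): a=6.1670, h=7.8720
θ=145°:   candidates: C₊=(4.4575,8.6334) cross=82.889; C₋=(1.0270,-6.7323) cross=-82.889
θ=145°:   branch - wants cross < 0 → take C=(1.0270,-6.7323) (cross=-82.889)
θ=145°: ex = (C−B)/|BC| = (0.4304,-0.9027); ey = (0.9027,0.4304)
θ=145°: P = B + 0.93·ex + -3.23·ey = (-5.7920,0.0648)
θ=184°: B = A + 4.00·(cos184°, sin184°) = (-3.9903, -0.2790)
θ=184°: |BD| = 10.9938
θ=184°: circle(B,10.00) ∩ circle(D,9.00): a=6.3610, h=7.7160
θ=184°:   candidates: C₊=(2.1729,7.5960) cross=84.829; C₋=(2.5646,-7.8311) cross=-84.829
θ=184°:   branch - wants cross < 0 → take C=(2.5646,-7.8311) (cross=-84.829)
θ=184°: ex = (C−B)/|BC| = (0.6555,-0.7552); ey = (0.7552,0.6555)
θ=184°: P = B + 0.93·ex + -3.23·ey = (-5.8200,-3.0986)
θ=262°: B = A + 4.00·(cos262°, sin262°) = (-0.5567, -3.9611)
θ=262°: |BD| = 8.5319
θ=262°: circle(B,10.00) ∩ circle(D,9.00): a=5.3794, h=8.4298
θ=262°:   candidates: C₊=(0.2942,6.0027) cross=71.923; C₋=(8.1215,-8.9298) cross=-71.923
θ=262°:   branch - wants cross < 0 → take C=(8.1215,-8.9298) (cross=-71.923)
θ=262°: ex = (C−B)/|BC| = (0.8678,-0.4969); ey = (0.4969,0.8678)
θ=262°: P = B + 0.93·ex + -3.23·ey = (-1.3545,-7.2262)
θ=275°: B = A + 4.00·(cos275°, sin275°) = (0.3486, -3.9848)
θ=275°: |BD| = 7.7537
θ=275°: circle(B,10.00) ∩ circle(D,9.00): a=5.1021, h=8.6005
θ=275°:   candidates: C₊=(0.3054,6.0151) cross=66.686; C₋=(9.1454,-8.7406) cross=-66.686
θ=275°:   branch - wants cross < 0 → take C=(9.1454,-8.7406) (cross=-66.686)
θ=275°: ex = (C−B)/|BC| = (0.8797,-0.4756); ey = (0.4756,0.8797)
θ=275°: P = B + 0.93·ex + -3.23·ey = (-0.3694,-7.2684)

θ=145°: -5.79 0.06
θ=184°: -5.82 -3.10
θ=262°: -1.35 -7.23
θ=275°: -0.37 -7.27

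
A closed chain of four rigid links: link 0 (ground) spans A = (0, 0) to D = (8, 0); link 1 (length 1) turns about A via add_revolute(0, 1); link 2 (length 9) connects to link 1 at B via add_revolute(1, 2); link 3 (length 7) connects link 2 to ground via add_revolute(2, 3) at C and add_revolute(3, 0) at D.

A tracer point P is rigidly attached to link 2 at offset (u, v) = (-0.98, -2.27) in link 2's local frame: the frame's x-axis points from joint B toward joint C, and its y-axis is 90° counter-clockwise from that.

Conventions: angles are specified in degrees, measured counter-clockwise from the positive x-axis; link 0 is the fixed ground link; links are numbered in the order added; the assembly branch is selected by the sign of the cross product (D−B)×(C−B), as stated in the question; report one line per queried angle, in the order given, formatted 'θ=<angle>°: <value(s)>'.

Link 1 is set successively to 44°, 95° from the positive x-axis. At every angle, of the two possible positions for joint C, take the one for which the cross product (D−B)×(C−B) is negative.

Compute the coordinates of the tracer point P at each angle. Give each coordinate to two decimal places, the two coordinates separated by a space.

A=(0,0), D=(8.00,0)
θ=44°: B = A + 1.00·(cos44°, sin44°) = (0.7193, 0.6947)
θ=44°: |BD| = 7.3137
θ=44°: circle(B,9.00) ∩ circle(D,7.00): a=5.8445, h=6.8441
θ=44°:   candidates: C₊=(7.1875,6.9527) cross=50.056; C₋=(5.8874,-6.6736) cross=-50.056
θ=44°:   branch - wants cross < 0 → take C=(5.8874,-6.6736) (cross=-50.056)
θ=44°: ex = (C−B)/|BC| = (0.5742,-0.8187); ey = (0.8187,0.5742)
θ=44°: P = B + -0.98·ex + -2.27·ey = (-1.7018,0.1935)
θ=95°: B = A + 1.00·(cos95°, sin95°) = (-0.0872, 0.9962)
θ=95°: |BD| = 8.1483
θ=95°: circle(B,9.00) ∩ circle(D,7.00): a=6.0377, h=6.6743
θ=95°:   candidates: C₊=(6.7213,6.8822) cross=54.384; C₋=(5.0893,-6.3662) cross=-54.384
θ=95°:   branch - wants cross < 0 → take C=(5.0893,-6.3662) (cross=-54.384)
θ=95°: ex = (C−B)/|BC| = (0.5752,-0.8180); ey = (0.8180,0.5752)
θ=95°: P = B + -0.98·ex + -2.27·ey = (-2.5078,0.4923)

θ=44°: -1.70 0.19
θ=95°: -2.51 0.49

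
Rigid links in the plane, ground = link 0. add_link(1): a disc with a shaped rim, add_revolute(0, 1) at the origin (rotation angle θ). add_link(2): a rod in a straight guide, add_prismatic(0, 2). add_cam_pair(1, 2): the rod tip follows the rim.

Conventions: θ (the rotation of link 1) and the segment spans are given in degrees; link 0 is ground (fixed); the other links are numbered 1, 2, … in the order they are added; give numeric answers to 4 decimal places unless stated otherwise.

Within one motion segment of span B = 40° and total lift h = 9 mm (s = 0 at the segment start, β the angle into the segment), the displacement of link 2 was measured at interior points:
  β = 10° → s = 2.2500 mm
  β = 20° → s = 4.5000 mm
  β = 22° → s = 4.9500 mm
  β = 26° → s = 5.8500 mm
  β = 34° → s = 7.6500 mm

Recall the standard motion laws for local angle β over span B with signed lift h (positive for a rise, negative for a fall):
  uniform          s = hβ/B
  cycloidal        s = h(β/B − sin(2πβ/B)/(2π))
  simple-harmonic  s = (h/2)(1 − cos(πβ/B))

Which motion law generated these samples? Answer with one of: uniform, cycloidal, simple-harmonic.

candidates at β/B = r: uniform s = h·r (linear in β); cycloidal s = h·(r − sin(2πr)/(2π)); simple-harmonic s = (h/2)(1 − cos(πr))
β=10°: printed 2.2500 | uniform 2.2500, cycloidal 0.8176, simple-harmonic 1.3180
β=20°: printed 4.5000 | uniform 4.5000, cycloidal 4.5000, simple-harmonic 4.5000
β=22°: printed 4.9500 | uniform 4.9500, cycloidal 5.3926, simple-harmonic 5.2040
β=26°: printed 5.8500 | uniform 5.8500, cycloidal 7.0088, simple-harmonic 6.5430
β=34°: printed 7.6500 | uniform 7.6500, cycloidal 8.8088, simple-harmonic 8.5095
only one law matches every sample → uniform

uniform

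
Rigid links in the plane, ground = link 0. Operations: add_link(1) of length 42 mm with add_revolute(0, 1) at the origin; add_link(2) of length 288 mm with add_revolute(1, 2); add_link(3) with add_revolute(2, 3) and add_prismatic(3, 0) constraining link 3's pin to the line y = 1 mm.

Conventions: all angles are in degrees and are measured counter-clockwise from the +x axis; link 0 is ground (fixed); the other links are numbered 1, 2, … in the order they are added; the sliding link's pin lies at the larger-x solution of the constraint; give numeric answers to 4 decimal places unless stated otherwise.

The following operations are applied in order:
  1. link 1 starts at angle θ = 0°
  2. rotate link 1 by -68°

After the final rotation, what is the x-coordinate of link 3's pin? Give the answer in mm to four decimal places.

geometry: r = 42 mm, L = 288 mm, e = 1 mm; θ starts at 0°
rotate link 1 by -68°: θ ← 0° -68° = -68°
crank pin P = (r cos θ, r sin θ) = (15.733477, -38.941722)
h = r sin θ − e = -38.941722 − 1 = -39.941722
x = r cos θ + √(L² − h²) = 15.733477 + 285.216863 = 300.950340

300.9503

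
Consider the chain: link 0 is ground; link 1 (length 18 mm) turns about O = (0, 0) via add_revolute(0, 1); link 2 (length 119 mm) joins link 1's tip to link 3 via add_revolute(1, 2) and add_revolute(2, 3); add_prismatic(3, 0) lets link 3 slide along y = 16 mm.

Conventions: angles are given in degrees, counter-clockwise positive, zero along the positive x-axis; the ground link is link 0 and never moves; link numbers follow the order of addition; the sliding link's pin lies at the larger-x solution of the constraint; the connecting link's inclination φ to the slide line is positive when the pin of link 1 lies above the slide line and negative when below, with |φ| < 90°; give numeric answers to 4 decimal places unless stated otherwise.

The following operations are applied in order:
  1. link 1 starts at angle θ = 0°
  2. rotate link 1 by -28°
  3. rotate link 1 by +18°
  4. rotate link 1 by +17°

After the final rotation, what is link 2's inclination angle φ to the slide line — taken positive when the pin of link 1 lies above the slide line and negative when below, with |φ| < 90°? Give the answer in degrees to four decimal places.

geometry: r = 18 mm, L = 119 mm, e = 16 mm; θ starts at 0°
rotate link 1 by -28°: θ ← 0° -28° = -28°
rotate link 1 by +18°: θ ← -28° +18° = -10°
rotate link 1 by +17°: θ ← -10° +17° = 7°
h = r sin θ − e = 2.193648 − 16 = -13.806352
sin φ = h / L = -13.806352 / 119 = -0.11601976
φ = arcsin(-0.11601976) = -6.662447°

-6.6624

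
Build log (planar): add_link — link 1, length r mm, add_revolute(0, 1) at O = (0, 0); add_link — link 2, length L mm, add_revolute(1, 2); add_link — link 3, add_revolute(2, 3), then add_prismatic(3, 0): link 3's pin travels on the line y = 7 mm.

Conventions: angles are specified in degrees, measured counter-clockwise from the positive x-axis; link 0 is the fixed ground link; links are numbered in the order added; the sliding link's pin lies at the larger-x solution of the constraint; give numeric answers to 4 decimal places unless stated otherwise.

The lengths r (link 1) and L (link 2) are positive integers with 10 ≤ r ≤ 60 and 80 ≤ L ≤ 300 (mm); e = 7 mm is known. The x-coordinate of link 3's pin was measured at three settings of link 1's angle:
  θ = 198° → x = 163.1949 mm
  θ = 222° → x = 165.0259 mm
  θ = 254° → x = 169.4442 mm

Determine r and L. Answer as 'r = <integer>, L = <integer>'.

constraint per measurement: (x − r cos θ)² + (r sin θ − e)² = L²
subtracting the θ₁ and θ₂ equations cancels the r² and L² terms:
r = (x₁² − x₂²) / (2[(x₁cos θ₁ + e sin θ₁) − (x₂cos θ₂ + e sin θ₂)]) = 10.0000 → r = 10
L² = (x₁ − r cos θ₁)² + (r sin θ₁ − e)² = 29928.9892 → L = 173.0000 → L = 173
check at θ₃=254°: x = 169.4442 (printed 169.4442) ✓

r = 10, L = 173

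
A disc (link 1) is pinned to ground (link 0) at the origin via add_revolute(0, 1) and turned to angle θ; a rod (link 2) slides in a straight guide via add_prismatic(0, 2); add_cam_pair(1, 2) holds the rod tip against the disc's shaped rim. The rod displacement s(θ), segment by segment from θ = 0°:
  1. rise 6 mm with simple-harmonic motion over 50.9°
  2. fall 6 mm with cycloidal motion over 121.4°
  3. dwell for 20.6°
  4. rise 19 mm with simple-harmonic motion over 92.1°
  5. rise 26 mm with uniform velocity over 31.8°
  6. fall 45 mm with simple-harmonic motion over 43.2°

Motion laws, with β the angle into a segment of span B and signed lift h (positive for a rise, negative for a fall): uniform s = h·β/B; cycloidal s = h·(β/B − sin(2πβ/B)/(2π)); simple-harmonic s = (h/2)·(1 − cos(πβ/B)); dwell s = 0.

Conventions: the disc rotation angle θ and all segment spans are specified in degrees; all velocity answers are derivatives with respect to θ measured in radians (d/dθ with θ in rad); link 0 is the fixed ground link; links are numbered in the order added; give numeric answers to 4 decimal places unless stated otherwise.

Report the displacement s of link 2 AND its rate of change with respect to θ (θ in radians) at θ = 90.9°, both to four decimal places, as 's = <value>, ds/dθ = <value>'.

segment 1 (0° to 50.9°, simple-harmonic, h = 6) is passed completely: s = 0.0000 + (6) = 6.0000
θ = 90.9° falls in segment 2 (50.9° to 172.3°, cycloidal, h = -6): β = 90.9 − 50.9 = 40°, B = 121.4°; Δs = -6·(0.3295 − sin(2π·0.3295)/(2π)) = -1.1387; s = 6.0000 − 1.1387 = 4.8613
velocity in seg [50.9°–172.3°] (cycloidal), θ in radians: β = 40° = 0.6981 rad, B = 121.4° = 2.1188 rad; ds/dθ = (h/B)(1 − cos(2πβ/B)) = ((-6)/2.1188)(1 − cos(2π·0.3295)) = -4.187989 mm/rad

s = 4.8613, ds/dθ = -4.1880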